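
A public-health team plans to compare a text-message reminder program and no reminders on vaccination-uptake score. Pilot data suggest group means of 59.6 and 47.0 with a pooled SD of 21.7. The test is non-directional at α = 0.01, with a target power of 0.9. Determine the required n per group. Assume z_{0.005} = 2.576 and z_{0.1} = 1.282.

n = 89 per group

Cohen's d = |M₁ − M₂| / SD_pooled = |59.6 − 47.0| / 21.7 = 12.6 / 21.7 = 0.581.
For two independent groups with equal n: n = 2·((z_{α/2} + z_β) / d)².
z_{α/2} + z_β = 2.576 + 1.282 = 3.858.
n = 2 × (3.858 / 0.581)² = 2 × 6.640² = 2 × 44.09 = 88.2.
Round up to the next whole participant.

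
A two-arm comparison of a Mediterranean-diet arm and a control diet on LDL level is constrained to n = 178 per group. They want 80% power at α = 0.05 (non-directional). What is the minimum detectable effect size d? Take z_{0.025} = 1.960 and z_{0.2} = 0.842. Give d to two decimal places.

For two independent groups of n = 178 each: d_min = (z_{α/2} + z_β)·√(2/n).
z-sum = 1.960 + 0.842 = 2.802.
d_min = 2.802 × √(2/178) = 2.802 × 0.1060 = 0.297.

d_min ≈ 0.30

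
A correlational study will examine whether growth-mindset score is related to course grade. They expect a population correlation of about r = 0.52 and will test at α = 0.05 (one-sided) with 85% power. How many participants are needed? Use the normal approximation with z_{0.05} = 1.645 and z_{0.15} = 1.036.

n = 25

Fisher's z: C = ½·ln((1+r)/(1−r)) = ½·ln(3.1667) = 0.5763.
n = ((z_{α} + z_β)/C)² + 3.
(1.645 + 1.036) / 0.5763 = 2.681 / 0.5763 = 4.652.
n = 4.652² + 3 = 21.64 + 3 = 24.6.
Round up.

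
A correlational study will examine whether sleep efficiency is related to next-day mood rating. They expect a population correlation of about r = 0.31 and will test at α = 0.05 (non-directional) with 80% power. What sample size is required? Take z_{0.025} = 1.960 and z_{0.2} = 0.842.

Fisher's z: C = ½·ln((1+r)/(1−r)) = ½·ln(1.8986) = 0.3205.
n = ((z_{α/2} + z_β)/C)² + 3.
(1.960 + 0.842) / 0.3205 = 2.802 / 0.3205 = 8.743.
n = 8.743² + 3 = 76.43 + 3 = 79.4.
Round up.

n = 80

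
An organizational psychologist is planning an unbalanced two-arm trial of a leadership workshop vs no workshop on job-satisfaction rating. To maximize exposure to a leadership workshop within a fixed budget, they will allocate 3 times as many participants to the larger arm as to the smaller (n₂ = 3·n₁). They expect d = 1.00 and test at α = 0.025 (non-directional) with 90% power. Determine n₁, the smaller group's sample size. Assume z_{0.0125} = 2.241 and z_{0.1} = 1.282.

With allocation ratio k = n₂/n₁ = 3, Var(x̄₁−x̄₂) = σ²(1/n₁ + 1/(k·n₁)) = σ²·(k+1)/(k·n₁).
So n₁ = (1 + 1/k)·((z_{α/2} + z_β)/d)² = 1.333 × (3.523/1.00)².
n₁ = 1.333 × 12.41 = 16.5.
Round up: n₁ = 17, giving n₂ = 3 × 17 = 51.

n₁ = 17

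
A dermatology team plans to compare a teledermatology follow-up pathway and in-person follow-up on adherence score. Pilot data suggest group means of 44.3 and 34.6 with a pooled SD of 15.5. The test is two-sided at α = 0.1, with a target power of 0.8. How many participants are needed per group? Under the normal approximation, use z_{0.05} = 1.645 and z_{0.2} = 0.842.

n = 32 per group

Cohen's d = |M₁ − M₂| / SD_pooled = |44.3 − 34.6| / 15.5 = 9.7 / 15.5 = 0.626.
For two independent groups with equal n: n = 2·((z_{α/2} + z_β) / d)².
z_{α/2} + z_β = 1.645 + 0.842 = 2.487.
n = 2 × (2.487 / 0.626)² = 2 × 3.973² = 2 × 15.78 = 31.6.
Round up to the next whole participant.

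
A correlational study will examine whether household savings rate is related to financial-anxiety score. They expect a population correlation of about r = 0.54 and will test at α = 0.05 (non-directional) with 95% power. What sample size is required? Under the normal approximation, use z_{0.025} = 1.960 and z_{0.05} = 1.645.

n = 39

Fisher's z: C = ½·ln((1+r)/(1−r)) = ½·ln(3.3478) = 0.6042.
n = ((z_{α/2} + z_β)/C)² + 3.
(1.960 + 1.645) / 0.6042 = 3.605 / 0.6042 = 5.967.
n = 5.967² + 3 = 35.60 + 3 = 38.6.
Round up.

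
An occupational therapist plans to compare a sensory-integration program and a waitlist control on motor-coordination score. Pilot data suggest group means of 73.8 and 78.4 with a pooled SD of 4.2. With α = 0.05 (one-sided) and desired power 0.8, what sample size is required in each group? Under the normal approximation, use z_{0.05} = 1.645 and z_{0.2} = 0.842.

n = 11 per group

Cohen's d = |M₁ − M₂| / SD_pooled = |73.8 − 78.4| / 4.2 = 4.6 / 4.2 = 1.095.
For two independent groups with equal n: n = 2·((z_{α} + z_β) / d)².
z_{α} + z_β = 1.645 + 0.842 = 2.487.
n = 2 × (2.487 / 1.095)² = 2 × 2.271² = 2 × 5.16 = 10.3.
Round up to the next whole participant.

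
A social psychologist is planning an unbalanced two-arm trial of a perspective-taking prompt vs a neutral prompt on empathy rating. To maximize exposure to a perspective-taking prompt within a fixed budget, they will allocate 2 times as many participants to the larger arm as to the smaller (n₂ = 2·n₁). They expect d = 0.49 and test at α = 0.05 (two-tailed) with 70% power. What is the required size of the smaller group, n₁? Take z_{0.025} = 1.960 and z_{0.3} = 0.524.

n₁ = 39

With allocation ratio k = n₂/n₁ = 2, Var(x̄₁−x̄₂) = σ²(1/n₁ + 1/(k·n₁)) = σ²·(k+1)/(k·n₁).
So n₁ = (1 + 1/k)·((z_{α/2} + z_β)/d)² = 1.500 × (2.484/0.49)².
n₁ = 1.500 × 25.70 = 38.5.
Round up: n₁ = 39, giving n₂ = 2 × 39 = 78.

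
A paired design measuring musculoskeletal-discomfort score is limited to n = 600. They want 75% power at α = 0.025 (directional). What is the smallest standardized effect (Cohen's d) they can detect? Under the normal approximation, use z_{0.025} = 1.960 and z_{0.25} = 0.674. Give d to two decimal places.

For a single sample (or paired design) of n = 600: d_min = (z_{α} + z_β)/√n.
z-sum = 1.960 + 0.674 = 2.634.
d_min = 2.634 / √600 = 2.634 / 24.495 = 0.108.

d_min ≈ 0.11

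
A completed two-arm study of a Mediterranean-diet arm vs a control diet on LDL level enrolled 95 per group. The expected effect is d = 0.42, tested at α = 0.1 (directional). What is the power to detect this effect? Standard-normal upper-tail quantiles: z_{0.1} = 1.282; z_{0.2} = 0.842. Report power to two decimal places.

For two equal groups, power = Φ(d·√(n/2) − z_{α}).
d·√(n/2) = 0.42 × √(95/2) = 0.42 × 6.892 = 2.895.
z_β = 2.895 − 1.282 = 1.613.
Power = Φ(1.613) = 0.947.

power ≈ 0.95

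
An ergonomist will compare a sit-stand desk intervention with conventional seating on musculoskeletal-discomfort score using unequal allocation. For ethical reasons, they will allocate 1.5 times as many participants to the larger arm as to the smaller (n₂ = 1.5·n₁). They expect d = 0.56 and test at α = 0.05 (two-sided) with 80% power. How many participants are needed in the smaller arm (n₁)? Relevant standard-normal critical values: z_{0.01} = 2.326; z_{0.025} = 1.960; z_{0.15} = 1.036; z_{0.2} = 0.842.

n₁ = 42

With allocation ratio k = n₂/n₁ = 1.5, Var(x̄₁−x̄₂) = σ²(1/n₁ + 1/(k·n₁)) = σ²·(k+1)/(k·n₁).
So n₁ = (1 + 1/k)·((z_{α/2} + z_β)/d)² = 1.667 × (2.802/0.56)².
n₁ = 1.667 × 25.04 = 41.7.
Round up: n₁ = 42, giving n₂ = 1.5 × 42 = 63.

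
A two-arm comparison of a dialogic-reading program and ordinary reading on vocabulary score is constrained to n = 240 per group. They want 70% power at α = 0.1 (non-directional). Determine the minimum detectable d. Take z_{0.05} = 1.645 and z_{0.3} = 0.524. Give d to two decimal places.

d_min ≈ 0.20

For two independent groups of n = 240 each: d_min = (z_{α/2} + z_β)·√(2/n).
z-sum = 1.645 + 0.524 = 2.169.
d_min = 2.169 × √(2/240) = 2.169 × 0.0913 = 0.198.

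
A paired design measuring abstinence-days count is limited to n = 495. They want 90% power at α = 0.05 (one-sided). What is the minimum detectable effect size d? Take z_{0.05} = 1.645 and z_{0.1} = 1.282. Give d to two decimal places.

For a single sample (or paired design) of n = 495: d_min = (z_{α} + z_β)/√n.
z-sum = 1.645 + 1.282 = 2.927.
d_min = 2.927 / √495 = 2.927 / 22.249 = 0.132.

d_min ≈ 0.13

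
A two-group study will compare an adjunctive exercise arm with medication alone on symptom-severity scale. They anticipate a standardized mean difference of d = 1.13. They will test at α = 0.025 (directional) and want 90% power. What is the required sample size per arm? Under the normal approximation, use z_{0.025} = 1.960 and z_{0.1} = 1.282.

n = 17 per group

For two independent groups with equal n: n = 2·((z_{α} + z_β) / d)².
z_{α} + z_β = 1.960 + 1.282 = 3.242.
n = 2 × (3.242 / 1.13)² = 2 × 2.869² = 2 × 8.23 = 16.5.
Round up to the next whole participant.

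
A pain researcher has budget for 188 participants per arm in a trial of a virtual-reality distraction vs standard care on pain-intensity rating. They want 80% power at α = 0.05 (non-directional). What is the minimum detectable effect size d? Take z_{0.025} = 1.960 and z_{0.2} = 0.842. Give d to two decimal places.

For two independent groups of n = 188 each: d_min = (z_{α/2} + z_β)·√(2/n).
z-sum = 1.960 + 0.842 = 2.802.
d_min = 2.802 × √(2/188) = 2.802 × 0.1031 = 0.289.

d_min ≈ 0.29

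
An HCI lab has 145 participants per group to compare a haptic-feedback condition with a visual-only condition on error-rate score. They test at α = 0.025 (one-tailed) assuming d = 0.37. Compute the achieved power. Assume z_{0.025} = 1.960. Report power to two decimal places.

power ≈ 0.88

For two equal groups, power = Φ(d·√(n/2) − z_{α}).
d·√(n/2) = 0.37 × √(145/2) = 0.37 × 8.515 = 3.150.
z_β = 3.150 − 1.960 = 1.190.
Power = Φ(1.190) = 0.883.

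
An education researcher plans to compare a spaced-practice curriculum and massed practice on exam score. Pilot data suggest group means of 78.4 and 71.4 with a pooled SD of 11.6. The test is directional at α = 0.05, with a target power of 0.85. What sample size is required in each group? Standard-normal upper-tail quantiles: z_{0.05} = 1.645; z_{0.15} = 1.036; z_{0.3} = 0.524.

Cohen's d = |M₁ − M₂| / SD_pooled = |78.4 − 71.4| / 11.6 = 7.0 / 11.6 = 0.603.
For two independent groups with equal n: n = 2·((z_{α} + z_β) / d)².
z_{α} + z_β = 1.645 + 1.036 = 2.681.
n = 2 × (2.681 / 0.603)² = 2 × 4.446² = 2 × 19.77 = 39.5.
Round up to the next whole participant.

n = 40 per group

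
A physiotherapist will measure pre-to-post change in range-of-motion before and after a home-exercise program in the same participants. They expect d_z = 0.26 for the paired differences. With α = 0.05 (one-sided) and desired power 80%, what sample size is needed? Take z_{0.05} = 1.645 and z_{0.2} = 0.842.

For a paired (one-sample on differences) test: n = ((z_{α} + z_β) / d)².
z_{α} + z_β = 1.645 + 0.842 = 2.487.
n = (2.487 / 0.26)² = 9.565² = 91.50.
Round up.

n = 92 pairs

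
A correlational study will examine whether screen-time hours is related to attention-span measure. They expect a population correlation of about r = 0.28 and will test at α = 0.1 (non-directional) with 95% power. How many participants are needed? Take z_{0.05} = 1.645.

Fisher's z: C = ½·ln((1+r)/(1−r)) = ½·ln(1.7778) = 0.2877.
n = ((z_{α/2} + z_β)/C)² + 3.
(1.645 + 1.645) / 0.2877 = 3.290 / 0.2877 = 11.436.
n = 11.436² + 3 = 130.77 + 3 = 133.8.
Round up.

n = 134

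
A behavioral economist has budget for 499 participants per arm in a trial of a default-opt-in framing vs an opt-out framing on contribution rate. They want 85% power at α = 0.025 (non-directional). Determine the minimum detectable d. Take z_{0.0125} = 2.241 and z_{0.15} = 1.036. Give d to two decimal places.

For two independent groups of n = 499 each: d_min = (z_{α/2} + z_β)·√(2/n).
z-sum = 2.241 + 1.036 = 3.277.
d_min = 3.277 × √(2/499) = 3.277 × 0.0633 = 0.207.

d_min ≈ 0.21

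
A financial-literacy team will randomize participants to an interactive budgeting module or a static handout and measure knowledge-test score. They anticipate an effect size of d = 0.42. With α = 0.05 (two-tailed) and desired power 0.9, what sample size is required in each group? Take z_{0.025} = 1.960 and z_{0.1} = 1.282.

For two independent groups with equal n: n = 2·((z_{α/2} + z_β) / d)².
z_{α/2} + z_β = 1.960 + 1.282 = 3.242.
n = 2 × (3.242 / 0.42)² = 2 × 7.719² = 2 × 59.58 = 119.2.
Round up to the next whole participant.

n = 120 per group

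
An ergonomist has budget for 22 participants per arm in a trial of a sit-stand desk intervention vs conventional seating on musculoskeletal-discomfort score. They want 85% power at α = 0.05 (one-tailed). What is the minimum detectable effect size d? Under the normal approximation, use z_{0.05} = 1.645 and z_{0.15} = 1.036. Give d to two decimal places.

d_min ≈ 0.81

For two independent groups of n = 22 each: d_min = (z_{α} + z_β)·√(2/n).
z-sum = 1.645 + 1.036 = 2.681.
d_min = 2.681 × √(2/22) = 2.681 × 0.3015 = 0.808.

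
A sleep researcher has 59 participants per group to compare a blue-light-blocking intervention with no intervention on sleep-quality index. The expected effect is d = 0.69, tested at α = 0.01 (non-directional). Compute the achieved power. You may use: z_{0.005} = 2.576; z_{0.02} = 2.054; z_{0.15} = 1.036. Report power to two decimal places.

power ≈ 0.88

For two equal groups, power = Φ(d·√(n/2) − z_{α/2}).
d·√(n/2) = 0.69 × √(59/2) = 0.69 × 5.431 = 3.748.
z_β = 3.748 − 2.576 = 1.172.
Power = Φ(1.172) = 0.879.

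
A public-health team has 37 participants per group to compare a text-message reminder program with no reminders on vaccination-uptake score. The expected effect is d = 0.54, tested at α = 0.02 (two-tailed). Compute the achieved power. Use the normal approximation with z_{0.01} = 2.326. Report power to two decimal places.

power ≈ 0.50

For two equal groups, power = Φ(d·√(n/2) − z_{α/2}).
d·√(n/2) = 0.54 × √(37/2) = 0.54 × 4.301 = 2.323.
z_β = 2.323 − 2.326 = -0.003.
Power = Φ(-0.003) = 0.499.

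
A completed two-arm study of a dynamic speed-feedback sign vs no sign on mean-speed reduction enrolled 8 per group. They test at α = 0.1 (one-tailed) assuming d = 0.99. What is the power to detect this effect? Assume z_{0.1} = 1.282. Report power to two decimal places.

power ≈ 0.76

For two equal groups, power = Φ(d·√(n/2) − z_{α}).
d·√(n/2) = 0.99 × √(8/2) = 0.99 × 2.000 = 1.980.
z_β = 1.980 − 1.282 = 0.698.
Power = Φ(0.698) = 0.757.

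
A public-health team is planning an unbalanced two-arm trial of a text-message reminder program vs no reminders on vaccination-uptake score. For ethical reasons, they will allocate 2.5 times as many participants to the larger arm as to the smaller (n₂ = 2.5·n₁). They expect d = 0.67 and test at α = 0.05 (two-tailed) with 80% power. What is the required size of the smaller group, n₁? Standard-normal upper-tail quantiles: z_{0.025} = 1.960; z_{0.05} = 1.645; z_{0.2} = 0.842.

n₁ = 25

With allocation ratio k = n₂/n₁ = 2.5, Var(x̄₁−x̄₂) = σ²(1/n₁ + 1/(k·n₁)) = σ²·(k+1)/(k·n₁).
So n₁ = (1 + 1/k)·((z_{α/2} + z_β)/d)² = 1.400 × (2.802/0.67)².
n₁ = 1.400 × 17.49 = 24.5.
Round up: n₁ = 25, giving n₂ = ⌈2.5 × 25⌉ = ⌈62.5⌉ = 63.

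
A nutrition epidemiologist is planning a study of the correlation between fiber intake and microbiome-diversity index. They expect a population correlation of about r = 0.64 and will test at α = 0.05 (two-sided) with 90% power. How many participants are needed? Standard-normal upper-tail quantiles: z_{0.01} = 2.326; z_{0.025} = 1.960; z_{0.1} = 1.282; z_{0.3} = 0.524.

Fisher's z: C = ½·ln((1+r)/(1−r)) = ½·ln(4.5556) = 0.7582.
n = ((z_{α/2} + z_β)/C)² + 3.
(1.960 + 1.282) / 0.7582 = 3.242 / 0.7582 = 4.276.
n = 4.276² + 3 = 18.28 + 3 = 21.3.
Round up.

n = 22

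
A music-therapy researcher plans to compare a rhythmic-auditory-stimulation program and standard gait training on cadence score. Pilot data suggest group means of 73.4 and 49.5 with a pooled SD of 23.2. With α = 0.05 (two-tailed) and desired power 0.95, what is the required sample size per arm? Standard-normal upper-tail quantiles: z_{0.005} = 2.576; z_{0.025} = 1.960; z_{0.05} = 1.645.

Cohen's d = |M₁ − M₂| / SD_pooled = |73.4 − 49.5| / 23.2 = 23.9 / 23.2 = 1.030.
For two independent groups with equal n: n = 2·((z_{α/2} + z_β) / d)².
z_{α/2} + z_β = 1.960 + 1.645 = 3.605.
n = 2 × (3.605 / 1.030)² = 2 × 3.500² = 2 × 12.25 = 24.5.
Round up to the next whole participant.

n = 25 per group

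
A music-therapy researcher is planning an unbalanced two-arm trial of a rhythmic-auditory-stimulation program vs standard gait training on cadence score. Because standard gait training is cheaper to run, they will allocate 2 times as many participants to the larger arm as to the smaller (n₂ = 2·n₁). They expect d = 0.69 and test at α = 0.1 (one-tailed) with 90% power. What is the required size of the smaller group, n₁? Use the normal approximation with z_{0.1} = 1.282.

With allocation ratio k = n₂/n₁ = 2, Var(x̄₁−x̄₂) = σ²(1/n₁ + 1/(k·n₁)) = σ²·(k+1)/(k·n₁).
So n₁ = (1 + 1/k)·((z_{α} + z_β)/d)² = 1.500 × (2.564/0.69)².
n₁ = 1.500 × 13.81 = 20.7.
Round up: n₁ = 21, giving n₂ = 2 × 21 = 42.

n₁ = 21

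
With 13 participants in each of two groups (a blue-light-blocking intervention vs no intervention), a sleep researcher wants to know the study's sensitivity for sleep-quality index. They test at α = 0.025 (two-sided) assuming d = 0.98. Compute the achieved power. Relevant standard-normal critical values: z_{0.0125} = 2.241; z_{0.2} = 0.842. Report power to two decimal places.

For two equal groups, power = Φ(d·√(n/2) − z_{α/2}).
d·√(n/2) = 0.98 × √(13/2) = 0.98 × 2.550 = 2.499.
z_β = 2.499 − 2.241 = 0.258.
Power = Φ(0.258) = 0.602.

power ≈ 0.60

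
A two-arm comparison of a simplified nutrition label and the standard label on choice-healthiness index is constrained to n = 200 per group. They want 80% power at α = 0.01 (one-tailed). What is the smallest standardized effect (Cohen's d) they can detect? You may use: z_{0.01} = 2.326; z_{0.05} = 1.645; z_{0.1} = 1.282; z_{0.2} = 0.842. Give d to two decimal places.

d_min ≈ 0.32

For two independent groups of n = 200 each: d_min = (z_{α} + z_β)·√(2/n).
z-sum = 2.326 + 0.842 = 3.168.
d_min = 3.168 × √(2/200) = 3.168 × 0.1000 = 0.317.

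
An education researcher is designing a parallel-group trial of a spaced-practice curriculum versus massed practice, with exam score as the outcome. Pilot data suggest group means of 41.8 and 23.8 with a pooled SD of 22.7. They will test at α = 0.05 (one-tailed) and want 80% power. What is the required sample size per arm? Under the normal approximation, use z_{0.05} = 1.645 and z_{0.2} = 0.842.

Cohen's d = |M₁ − M₂| / SD_pooled = |41.8 − 23.8| / 22.7 = 18.0 / 22.7 = 0.793.
For two independent groups with equal n: n = 2·((z_{α} + z_β) / d)².
z_{α} + z_β = 1.645 + 0.842 = 2.487.
n = 2 × (2.487 / 0.793)² = 2 × 3.136² = 2 × 9.84 = 19.7.
Round up to the next whole participant.

n = 20 per group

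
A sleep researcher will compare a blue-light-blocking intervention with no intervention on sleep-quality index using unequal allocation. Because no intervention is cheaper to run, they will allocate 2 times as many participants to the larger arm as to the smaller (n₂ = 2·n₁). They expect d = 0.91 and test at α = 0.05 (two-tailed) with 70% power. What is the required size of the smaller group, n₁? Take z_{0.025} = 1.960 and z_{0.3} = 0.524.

With allocation ratio k = n₂/n₁ = 2, Var(x̄₁−x̄₂) = σ²(1/n₁ + 1/(k·n₁)) = σ²·(k+1)/(k·n₁).
So n₁ = (1 + 1/k)·((z_{α/2} + z_β)/d)² = 1.500 × (2.484/0.91)².
n₁ = 1.500 × 7.45 = 11.2.
Round up: n₁ = 12, giving n₂ = 2 × 12 = 24.

n₁ = 12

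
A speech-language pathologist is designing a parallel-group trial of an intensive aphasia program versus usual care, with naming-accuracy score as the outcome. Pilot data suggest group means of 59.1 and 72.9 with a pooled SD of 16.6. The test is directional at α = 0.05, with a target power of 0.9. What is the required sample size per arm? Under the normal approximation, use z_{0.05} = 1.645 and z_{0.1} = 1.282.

Cohen's d = |M₁ − M₂| / SD_pooled = |59.1 − 72.9| / 16.6 = 13.8 / 16.6 = 0.831.
For two independent groups with equal n: n = 2·((z_{α} + z_β) / d)².
z_{α} + z_β = 1.645 + 1.282 = 2.927.
n = 2 × (2.927 / 0.831)² = 2 × 3.522² = 2 × 12.41 = 24.8.
Round up to the next whole participant.

n = 25 per group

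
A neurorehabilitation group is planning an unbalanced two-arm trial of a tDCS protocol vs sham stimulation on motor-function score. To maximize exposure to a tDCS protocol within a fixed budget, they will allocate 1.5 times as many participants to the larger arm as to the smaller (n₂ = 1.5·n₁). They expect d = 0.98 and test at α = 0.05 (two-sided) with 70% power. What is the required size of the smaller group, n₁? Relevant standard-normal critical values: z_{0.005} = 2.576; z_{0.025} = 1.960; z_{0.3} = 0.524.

With allocation ratio k = n₂/n₁ = 1.5, Var(x̄₁−x̄₂) = σ²(1/n₁ + 1/(k·n₁)) = σ²·(k+1)/(k·n₁).
So n₁ = (1 + 1/k)·((z_{α/2} + z_β)/d)² = 1.667 × (2.484/0.98)².
n₁ = 1.667 × 6.42 = 10.7.
Round up: n₁ = 11, giving n₂ = ⌈1.5 × 11⌉ = ⌈16.5⌉ = 17.

n₁ = 11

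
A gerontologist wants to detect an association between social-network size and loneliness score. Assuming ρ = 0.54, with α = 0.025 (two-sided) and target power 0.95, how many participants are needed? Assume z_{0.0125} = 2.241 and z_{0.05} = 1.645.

Fisher's z: C = ½·ln((1+r)/(1−r)) = ½·ln(3.3478) = 0.6042.
n = ((z_{α/2} + z_β)/C)² + 3.
(2.241 + 1.645) / 0.6042 = 3.886 / 0.6042 = 6.432.
n = 6.432² + 3 = 41.37 + 3 = 44.4.
Round up.

n = 45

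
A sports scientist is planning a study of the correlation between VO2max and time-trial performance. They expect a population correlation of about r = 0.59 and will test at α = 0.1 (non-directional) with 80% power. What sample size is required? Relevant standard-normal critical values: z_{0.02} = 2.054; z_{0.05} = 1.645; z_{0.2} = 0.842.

n = 17

Fisher's z: C = ½·ln((1+r)/(1−r)) = ½·ln(3.8780) = 0.6777.
n = ((z_{α/2} + z_β)/C)² + 3.
(1.645 + 0.842) / 0.6777 = 2.487 / 0.6777 = 3.670.
n = 3.670² + 3 = 13.47 + 3 = 16.5.
Round up.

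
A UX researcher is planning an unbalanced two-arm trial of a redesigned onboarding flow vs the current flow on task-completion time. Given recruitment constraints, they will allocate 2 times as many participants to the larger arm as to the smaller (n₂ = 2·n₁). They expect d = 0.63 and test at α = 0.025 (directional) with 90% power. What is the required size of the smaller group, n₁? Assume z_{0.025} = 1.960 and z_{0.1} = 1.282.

n₁ = 40

With allocation ratio k = n₂/n₁ = 2, Var(x̄₁−x̄₂) = σ²(1/n₁ + 1/(k·n₁)) = σ²·(k+1)/(k·n₁).
So n₁ = (1 + 1/k)·((z_{α} + z_β)/d)² = 1.500 × (3.242/0.63)².
n₁ = 1.500 × 26.48 = 39.7.
Round up: n₁ = 40, giving n₂ = 2 × 40 = 80.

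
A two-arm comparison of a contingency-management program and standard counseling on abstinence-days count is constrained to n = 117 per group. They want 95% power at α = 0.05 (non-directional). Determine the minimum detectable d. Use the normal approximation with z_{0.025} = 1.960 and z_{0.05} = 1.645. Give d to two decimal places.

For two independent groups of n = 117 each: d_min = (z_{α/2} + z_β)·√(2/n).
z-sum = 1.960 + 1.645 = 3.605.
d_min = 3.605 × √(2/117) = 3.605 × 0.1307 = 0.471.

d_min ≈ 0.47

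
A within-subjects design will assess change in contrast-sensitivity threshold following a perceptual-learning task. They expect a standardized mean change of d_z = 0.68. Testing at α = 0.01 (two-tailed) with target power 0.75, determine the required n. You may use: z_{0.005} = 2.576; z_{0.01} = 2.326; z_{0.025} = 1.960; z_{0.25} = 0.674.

For a paired (one-sample on differences) test: n = ((z_{α/2} + z_β) / d)².
z_{α/2} + z_β = 2.576 + 0.674 = 3.250.
n = (3.250 / 0.68)² = 4.779² = 22.84.
Round up.

n = 23 pairs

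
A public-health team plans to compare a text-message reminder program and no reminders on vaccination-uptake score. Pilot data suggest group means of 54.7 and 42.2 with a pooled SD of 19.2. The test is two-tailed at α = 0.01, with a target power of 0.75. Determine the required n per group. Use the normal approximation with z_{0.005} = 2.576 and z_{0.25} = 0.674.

n = 50 per group

Cohen's d = |M₁ − M₂| / SD_pooled = |54.7 − 42.2| / 19.2 = 12.5 / 19.2 = 0.651.
For two independent groups with equal n: n = 2·((z_{α/2} + z_β) / d)².
z_{α/2} + z_β = 2.576 + 0.674 = 3.250.
n = 2 × (3.250 / 0.651)² = 2 × 4.992² = 2 × 24.92 = 49.8.
Round up to the next whole participant.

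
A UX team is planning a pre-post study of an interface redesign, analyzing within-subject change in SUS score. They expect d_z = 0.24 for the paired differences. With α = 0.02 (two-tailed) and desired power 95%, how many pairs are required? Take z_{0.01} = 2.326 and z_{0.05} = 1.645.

For a paired (one-sample on differences) test: n = ((z_{α/2} + z_β) / d)².
z_{α/2} + z_β = 2.326 + 1.645 = 3.971.
n = (3.971 / 0.24)² = 16.546² = 273.76.
Round up.

n = 274 pairs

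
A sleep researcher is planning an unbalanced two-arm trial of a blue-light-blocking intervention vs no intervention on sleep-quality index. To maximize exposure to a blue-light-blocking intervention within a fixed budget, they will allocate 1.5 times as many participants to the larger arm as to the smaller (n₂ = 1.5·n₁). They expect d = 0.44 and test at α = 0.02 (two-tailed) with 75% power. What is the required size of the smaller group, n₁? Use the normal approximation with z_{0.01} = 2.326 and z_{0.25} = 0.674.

With allocation ratio k = n₂/n₁ = 1.5, Var(x̄₁−x̄₂) = σ²(1/n₁ + 1/(k·n₁)) = σ²·(k+1)/(k·n₁).
So n₁ = (1 + 1/k)·((z_{α/2} + z_β)/d)² = 1.667 × (3.000/0.44)².
n₁ = 1.667 × 46.49 = 77.5.
Round up: n₁ = 78, giving n₂ = 1.5 × 78 = 117.

n₁ = 78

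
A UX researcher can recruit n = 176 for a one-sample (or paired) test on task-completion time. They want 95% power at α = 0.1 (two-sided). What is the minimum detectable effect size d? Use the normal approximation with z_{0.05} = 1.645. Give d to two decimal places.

d_min ≈ 0.25

For a single sample (or paired design) of n = 176: d_min = (z_{α/2} + z_β)/√n.
z-sum = 1.645 + 1.645 = 3.290.
d_min = 3.290 / √176 = 3.290 / 13.266 = 0.248.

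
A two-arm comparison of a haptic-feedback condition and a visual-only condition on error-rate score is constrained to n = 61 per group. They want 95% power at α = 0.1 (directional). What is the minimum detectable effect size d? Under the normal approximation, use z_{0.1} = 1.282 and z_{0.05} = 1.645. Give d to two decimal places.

d_min ≈ 0.53

For two independent groups of n = 61 each: d_min = (z_{α} + z_β)·√(2/n).
z-sum = 1.282 + 1.645 = 2.927.
d_min = 2.927 × √(2/61) = 2.927 × 0.1811 = 0.530.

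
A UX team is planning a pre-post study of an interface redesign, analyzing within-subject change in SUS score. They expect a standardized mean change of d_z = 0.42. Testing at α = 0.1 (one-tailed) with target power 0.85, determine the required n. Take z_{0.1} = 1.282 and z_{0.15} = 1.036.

n = 31 pairs

For a paired (one-sample on differences) test: n = ((z_{α} + z_β) / d)².
z_{α} + z_β = 1.282 + 1.036 = 2.318.
n = (2.318 / 0.42)² = 5.519² = 30.46.
Round up.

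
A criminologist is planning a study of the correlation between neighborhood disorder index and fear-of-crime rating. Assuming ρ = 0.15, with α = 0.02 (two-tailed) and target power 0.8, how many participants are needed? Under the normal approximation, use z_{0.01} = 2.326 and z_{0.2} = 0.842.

Fisher's z: C = ½·ln((1+r)/(1−r)) = ½·ln(1.3529) = 0.1511.
n = ((z_{α/2} + z_β)/C)² + 3.
(2.326 + 0.842) / 0.1511 = 3.168 / 0.1511 = 20.966.
n = 20.966² + 3 = 439.58 + 3 = 442.6.
Round up.

n = 443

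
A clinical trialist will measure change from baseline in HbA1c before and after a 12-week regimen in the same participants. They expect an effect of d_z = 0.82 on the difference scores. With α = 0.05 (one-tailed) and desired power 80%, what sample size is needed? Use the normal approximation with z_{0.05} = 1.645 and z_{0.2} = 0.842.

For a paired (one-sample on differences) test: n = ((z_{α} + z_β) / d)².
z_{α} + z_β = 1.645 + 0.842 = 2.487.
n = (2.487 / 0.82)² = 3.033² = 9.20.
Round up.

n = 10 pairs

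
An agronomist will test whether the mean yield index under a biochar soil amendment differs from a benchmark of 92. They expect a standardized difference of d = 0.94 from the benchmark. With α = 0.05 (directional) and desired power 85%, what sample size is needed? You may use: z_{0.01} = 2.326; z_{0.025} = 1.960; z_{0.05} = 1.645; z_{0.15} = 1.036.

For a one-sample test: n = ((z_{α} + z_β) / d)².
z_{α} + z_β = 1.645 + 1.036 = 2.681.
n = (2.681 / 0.94)² = 2.852² = 8.13.
Round up.

n = 9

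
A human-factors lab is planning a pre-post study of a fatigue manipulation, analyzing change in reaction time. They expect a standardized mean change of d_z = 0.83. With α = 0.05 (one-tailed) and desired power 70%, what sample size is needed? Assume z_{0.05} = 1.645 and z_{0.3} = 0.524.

n = 7 pairs

For a paired (one-sample on differences) test: n = ((z_{α} + z_β) / d)².
z_{α} + z_β = 1.645 + 0.524 = 2.169.
n = (2.169 / 0.83)² = 2.613² = 6.83.
Round up.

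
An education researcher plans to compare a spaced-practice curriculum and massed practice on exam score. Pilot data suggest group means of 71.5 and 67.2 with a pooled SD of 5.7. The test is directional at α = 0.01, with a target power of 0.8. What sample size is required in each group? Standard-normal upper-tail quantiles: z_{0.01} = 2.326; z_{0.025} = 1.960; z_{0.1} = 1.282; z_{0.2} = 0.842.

n = 36 per group

Cohen's d = |M₁ − M₂| / SD_pooled = |71.5 − 67.2| / 5.7 = 4.3 / 5.7 = 0.754.
For two independent groups with equal n: n = 2·((z_{α} + z_β) / d)².
z_{α} + z_β = 2.326 + 0.842 = 3.168.
n = 2 × (3.168 / 0.754)² = 2 × 4.202² = 2 × 17.65 = 35.3.
Round up to the next whole participant.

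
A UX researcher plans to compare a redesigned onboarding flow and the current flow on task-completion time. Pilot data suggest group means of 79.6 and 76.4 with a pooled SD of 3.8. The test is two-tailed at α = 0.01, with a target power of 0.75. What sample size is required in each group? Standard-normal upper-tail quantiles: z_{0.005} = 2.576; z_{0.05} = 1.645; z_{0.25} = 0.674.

n = 30 per group

Cohen's d = |M₁ − M₂| / SD_pooled = |79.6 − 76.4| / 3.8 = 3.2 / 3.8 = 0.842.
For two independent groups with equal n: n = 2·((z_{α/2} + z_β) / d)².
z_{α/2} + z_β = 2.576 + 0.674 = 3.250.
n = 2 × (3.250 / 0.842)² = 2 × 3.860² = 2 × 14.90 = 29.8.
Round up to the next whole participant.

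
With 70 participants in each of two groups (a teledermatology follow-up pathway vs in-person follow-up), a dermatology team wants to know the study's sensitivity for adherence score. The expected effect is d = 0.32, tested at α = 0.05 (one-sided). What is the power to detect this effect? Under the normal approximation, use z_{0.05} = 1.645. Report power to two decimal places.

power ≈ 0.60

For two equal groups, power = Φ(d·√(n/2) − z_{α}).
d·√(n/2) = 0.32 × √(70/2) = 0.32 × 5.916 = 1.893.
z_β = 1.893 − 1.645 = 0.248.
Power = Φ(0.248) = 0.598.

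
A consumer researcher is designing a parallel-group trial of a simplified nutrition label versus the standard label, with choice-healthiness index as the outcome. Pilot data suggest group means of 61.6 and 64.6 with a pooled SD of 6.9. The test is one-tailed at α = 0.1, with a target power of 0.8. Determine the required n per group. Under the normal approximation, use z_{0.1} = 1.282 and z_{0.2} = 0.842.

n = 48 per group

Cohen's d = |M₁ − M₂| / SD_pooled = |61.6 − 64.6| / 6.9 = 3.0 / 6.9 = 0.435.
For two independent groups with equal n: n = 2·((z_{α} + z_β) / d)².
z_{α} + z_β = 1.282 + 0.842 = 2.124.
n = 2 × (2.124 / 0.435)² = 2 × 4.883² = 2 × 23.84 = 47.7.
Round up to the next whole participant.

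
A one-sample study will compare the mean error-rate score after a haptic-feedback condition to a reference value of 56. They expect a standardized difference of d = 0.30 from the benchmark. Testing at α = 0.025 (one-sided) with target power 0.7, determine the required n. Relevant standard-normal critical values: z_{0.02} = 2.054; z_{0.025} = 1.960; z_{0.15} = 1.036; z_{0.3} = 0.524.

n = 69

For a one-sample test: n = ((z_{α} + z_β) / d)².
z_{α} + z_β = 1.960 + 0.524 = 2.484.
n = (2.484 / 0.30)² = 8.280² = 68.56.
Round up.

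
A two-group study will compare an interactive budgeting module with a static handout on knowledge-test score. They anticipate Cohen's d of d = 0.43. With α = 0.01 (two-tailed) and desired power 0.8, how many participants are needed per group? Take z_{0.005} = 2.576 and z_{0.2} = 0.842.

n = 127 per group

For two independent groups with equal n: n = 2·((z_{α/2} + z_β) / d)².
z_{α/2} + z_β = 2.576 + 0.842 = 3.418.
n = 2 × (3.418 / 0.43)² = 2 × 7.949² = 2 × 63.18 = 126.4.
Round up to the next whole participant.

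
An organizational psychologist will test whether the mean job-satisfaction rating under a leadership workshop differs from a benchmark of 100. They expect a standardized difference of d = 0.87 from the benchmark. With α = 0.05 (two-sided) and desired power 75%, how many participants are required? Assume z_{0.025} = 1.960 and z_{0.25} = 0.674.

n = 10

For a one-sample test: n = ((z_{α/2} + z_β) / d)².
z_{α/2} + z_β = 1.960 + 0.674 = 2.634.
n = (2.634 / 0.87)² = 3.028² = 9.17.
Round up.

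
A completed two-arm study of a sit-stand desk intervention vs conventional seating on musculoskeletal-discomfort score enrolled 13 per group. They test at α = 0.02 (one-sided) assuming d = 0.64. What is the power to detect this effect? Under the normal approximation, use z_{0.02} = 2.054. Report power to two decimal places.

power ≈ 0.34

For two equal groups, power = Φ(d·√(n/2) − z_{α}).
d·√(n/2) = 0.64 × √(13/2) = 0.64 × 2.550 = 1.632.
z_β = 1.632 − 2.054 = -0.422.
Power = Φ(-0.422) = 0.336.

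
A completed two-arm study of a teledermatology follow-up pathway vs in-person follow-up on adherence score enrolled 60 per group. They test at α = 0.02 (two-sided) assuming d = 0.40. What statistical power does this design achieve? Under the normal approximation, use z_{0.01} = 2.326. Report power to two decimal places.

For two equal groups, power = Φ(d·√(n/2) − z_{α/2}).
d·√(n/2) = 0.40 × √(60/2) = 0.40 × 5.477 = 2.191.
z_β = 2.191 − 2.326 = -0.135.
Power = Φ(-0.135) = 0.446.

power ≈ 0.45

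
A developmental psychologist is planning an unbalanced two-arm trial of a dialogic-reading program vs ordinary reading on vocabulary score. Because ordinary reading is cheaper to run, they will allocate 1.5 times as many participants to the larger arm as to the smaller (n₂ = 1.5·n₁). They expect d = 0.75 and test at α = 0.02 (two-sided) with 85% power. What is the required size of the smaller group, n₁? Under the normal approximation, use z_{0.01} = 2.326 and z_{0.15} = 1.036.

With allocation ratio k = n₂/n₁ = 1.5, Var(x̄₁−x̄₂) = σ²(1/n₁ + 1/(k·n₁)) = σ²·(k+1)/(k·n₁).
So n₁ = (1 + 1/k)·((z_{α/2} + z_β)/d)² = 1.667 × (3.362/0.75)².
n₁ = 1.667 × 20.09 = 33.5.
Round up: n₁ = 34, giving n₂ = 1.5 × 34 = 51.

n₁ = 34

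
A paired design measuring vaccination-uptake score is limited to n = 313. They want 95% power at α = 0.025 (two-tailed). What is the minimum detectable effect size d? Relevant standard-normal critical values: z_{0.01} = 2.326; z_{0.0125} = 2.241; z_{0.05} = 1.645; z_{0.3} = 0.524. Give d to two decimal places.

For a single sample (or paired design) of n = 313: d_min = (z_{α/2} + z_β)/√n.
z-sum = 2.241 + 1.645 = 3.886.
d_min = 3.886 / √313 = 3.886 / 17.692 = 0.220.

d_min ≈ 0.22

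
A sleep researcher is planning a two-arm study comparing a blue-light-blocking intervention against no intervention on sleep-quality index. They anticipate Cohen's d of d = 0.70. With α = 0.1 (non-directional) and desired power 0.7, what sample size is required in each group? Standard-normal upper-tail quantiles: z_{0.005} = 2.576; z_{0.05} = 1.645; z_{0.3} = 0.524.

For two independent groups with equal n: n = 2·((z_{α/2} + z_β) / d)².
z_{α/2} + z_β = 1.645 + 0.524 = 2.169.
n = 2 × (2.169 / 0.70)² = 2 × 3.099² = 2 × 9.60 = 19.2.
Round up to the next whole participant.

n = 20 per group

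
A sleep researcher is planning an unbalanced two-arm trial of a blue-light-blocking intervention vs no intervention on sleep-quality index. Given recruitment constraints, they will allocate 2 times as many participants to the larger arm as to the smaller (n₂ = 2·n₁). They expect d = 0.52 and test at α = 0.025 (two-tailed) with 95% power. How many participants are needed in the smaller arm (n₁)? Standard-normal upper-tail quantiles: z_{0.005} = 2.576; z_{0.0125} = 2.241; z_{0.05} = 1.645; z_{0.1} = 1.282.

With allocation ratio k = n₂/n₁ = 2, Var(x̄₁−x̄₂) = σ²(1/n₁ + 1/(k·n₁)) = σ²·(k+1)/(k·n₁).
So n₁ = (1 + 1/k)·((z_{α/2} + z_β)/d)² = 1.500 × (3.886/0.52)².
n₁ = 1.500 × 55.85 = 83.8.
Round up: n₁ = 84, giving n₂ = 2 × 84 = 168.

n₁ = 84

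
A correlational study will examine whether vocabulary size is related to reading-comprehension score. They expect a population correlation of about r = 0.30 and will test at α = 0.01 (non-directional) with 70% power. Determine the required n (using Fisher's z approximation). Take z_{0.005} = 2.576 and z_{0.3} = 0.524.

Fisher's z: C = ½·ln((1+r)/(1−r)) = ½·ln(1.8571) = 0.3095.
n = ((z_{α/2} + z_β)/C)² + 3.
(2.576 + 0.524) / 0.3095 = 3.100 / 0.3095 = 10.016.
n = 10.016² + 3 = 100.32 + 3 = 103.3.
Round up.

n = 104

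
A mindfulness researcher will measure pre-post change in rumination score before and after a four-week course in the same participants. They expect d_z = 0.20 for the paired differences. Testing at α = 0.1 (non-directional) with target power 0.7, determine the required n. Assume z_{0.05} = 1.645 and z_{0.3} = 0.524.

For a paired (one-sample on differences) test: n = ((z_{α/2} + z_β) / d)².
z_{α/2} + z_β = 1.645 + 0.524 = 2.169.
n = (2.169 / 0.20)² = 10.845² = 117.61.
Round up.

n = 118 pairs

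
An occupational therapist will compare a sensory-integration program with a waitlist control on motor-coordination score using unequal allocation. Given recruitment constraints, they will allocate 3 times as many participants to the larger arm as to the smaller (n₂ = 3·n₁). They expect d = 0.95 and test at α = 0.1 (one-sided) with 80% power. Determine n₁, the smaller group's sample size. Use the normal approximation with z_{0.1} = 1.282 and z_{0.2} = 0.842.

n₁ = 7

With allocation ratio k = n₂/n₁ = 3, Var(x̄₁−x̄₂) = σ²(1/n₁ + 1/(k·n₁)) = σ²·(k+1)/(k·n₁).
So n₁ = (1 + 1/k)·((z_{α} + z_β)/d)² = 1.333 × (2.124/0.95)².
n₁ = 1.333 × 5.00 = 6.7.
Round up: n₁ = 7, giving n₂ = 3 × 7 = 21.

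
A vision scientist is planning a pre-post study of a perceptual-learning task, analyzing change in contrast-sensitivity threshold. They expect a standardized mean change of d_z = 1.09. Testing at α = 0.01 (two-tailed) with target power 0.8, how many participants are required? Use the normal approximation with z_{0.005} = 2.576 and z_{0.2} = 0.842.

n = 10 pairs

For a paired (one-sample on differences) test: n = ((z_{α/2} + z_β) / d)².
z_{α/2} + z_β = 2.576 + 0.842 = 3.418.
n = (3.418 / 1.09)² = 3.136² = 9.83.
Round up.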